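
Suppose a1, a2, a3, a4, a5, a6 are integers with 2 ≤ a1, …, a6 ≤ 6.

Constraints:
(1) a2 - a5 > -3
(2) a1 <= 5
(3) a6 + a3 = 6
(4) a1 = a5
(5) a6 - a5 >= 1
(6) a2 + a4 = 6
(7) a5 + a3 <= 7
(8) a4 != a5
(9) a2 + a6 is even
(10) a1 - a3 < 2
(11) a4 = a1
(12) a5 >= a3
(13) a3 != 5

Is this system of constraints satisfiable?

From constraints 4 and 11, a4 = a1 = a5, so a4 = a5. But constraint 8 says a4 ≠ a5. Contradiction.

Unsatisfiable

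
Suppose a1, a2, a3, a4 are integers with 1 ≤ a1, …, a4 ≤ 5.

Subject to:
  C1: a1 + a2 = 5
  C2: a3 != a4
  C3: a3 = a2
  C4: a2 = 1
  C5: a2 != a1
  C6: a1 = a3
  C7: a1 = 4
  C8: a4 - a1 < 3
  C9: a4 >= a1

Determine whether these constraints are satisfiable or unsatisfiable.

Constraint 7 fixes a1 = 4 and constraint 4 fixes a2 = 1. Constraints 3 and 6 give a1 = a3 = a2, so a1 = a2. But 4 ≠ 1 — contradiction.

Unsatisfiable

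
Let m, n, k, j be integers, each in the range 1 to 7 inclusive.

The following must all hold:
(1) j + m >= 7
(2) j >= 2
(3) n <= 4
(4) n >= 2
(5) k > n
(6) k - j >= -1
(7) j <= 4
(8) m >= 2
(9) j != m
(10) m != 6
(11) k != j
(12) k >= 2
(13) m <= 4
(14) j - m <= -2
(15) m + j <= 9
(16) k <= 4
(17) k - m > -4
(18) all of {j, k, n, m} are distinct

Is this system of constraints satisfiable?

Unsatisfiable

Constraints 2, 3, 4, 7, 8, 12, 13, and 16 confine each of j, k, n, m to the 3 values {2, …, 4}.
Constraint 18 requires all 4 of them to be distinct, but only 3 values are available — impossible by the pigeonhole principle.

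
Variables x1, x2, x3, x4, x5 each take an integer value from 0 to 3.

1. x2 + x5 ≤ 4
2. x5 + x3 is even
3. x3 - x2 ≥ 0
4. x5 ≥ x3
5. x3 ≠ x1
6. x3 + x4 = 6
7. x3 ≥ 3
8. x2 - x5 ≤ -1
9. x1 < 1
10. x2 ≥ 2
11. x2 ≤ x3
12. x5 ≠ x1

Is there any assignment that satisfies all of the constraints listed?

Unsatisfiable

From constraint 10: x2 ≥ 2. From constraints 4 and 7: x5 ≥ x3 ≥ 3. Hence x2 + x5 ≥ 5. But constraint 1 requires x2 + x5 ≤ 4, and 4 < 5. Contradiction.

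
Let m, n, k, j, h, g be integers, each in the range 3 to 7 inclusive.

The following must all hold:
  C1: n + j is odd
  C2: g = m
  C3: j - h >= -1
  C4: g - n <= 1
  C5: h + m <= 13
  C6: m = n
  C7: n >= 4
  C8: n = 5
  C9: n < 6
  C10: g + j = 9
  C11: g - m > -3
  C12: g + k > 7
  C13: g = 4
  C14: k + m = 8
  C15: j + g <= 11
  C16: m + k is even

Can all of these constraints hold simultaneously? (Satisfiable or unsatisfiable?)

Unsatisfiable

Constraint 13 fixes g = 4 and constraint 8 fixes n = 5. Constraints 2 and 6 give g = m = n, so g = n. But 4 ≠ 5 — contradiction.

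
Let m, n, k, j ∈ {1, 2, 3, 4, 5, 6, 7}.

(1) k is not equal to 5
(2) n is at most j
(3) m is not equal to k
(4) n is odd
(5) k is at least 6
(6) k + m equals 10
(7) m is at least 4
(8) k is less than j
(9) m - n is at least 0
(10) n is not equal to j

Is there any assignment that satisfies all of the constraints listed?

The assignment m = 4, n = 1, k = 6, j = 7 works:
  constraint 6 holds since k + m = 10.
  constraint 9 holds since m - n = 3.
The rest check out directly.

Satisfiable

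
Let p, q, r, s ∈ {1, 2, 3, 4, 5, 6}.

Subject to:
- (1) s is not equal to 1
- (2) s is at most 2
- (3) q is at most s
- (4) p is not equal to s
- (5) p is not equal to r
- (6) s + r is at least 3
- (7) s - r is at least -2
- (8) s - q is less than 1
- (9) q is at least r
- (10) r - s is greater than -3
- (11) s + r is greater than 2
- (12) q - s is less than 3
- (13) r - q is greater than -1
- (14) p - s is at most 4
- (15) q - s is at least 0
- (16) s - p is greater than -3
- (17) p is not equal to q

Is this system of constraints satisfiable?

Setting (p, q, r, s) = (3, 2, 2, 2) satisfies everything: constraint 6: s + r = 4; constraint 7: s - r = 0, and the others follow.

Satisfiable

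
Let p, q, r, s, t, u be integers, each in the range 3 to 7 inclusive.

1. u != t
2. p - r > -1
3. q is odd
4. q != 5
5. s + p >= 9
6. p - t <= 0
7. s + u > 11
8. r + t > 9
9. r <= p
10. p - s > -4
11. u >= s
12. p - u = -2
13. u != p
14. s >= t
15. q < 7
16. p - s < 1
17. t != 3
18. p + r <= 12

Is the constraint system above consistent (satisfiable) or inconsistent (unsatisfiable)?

The assignment p = 5, q = 3, r = 5, s = 6, t = 5, u = 7 works:
  constraint 2 holds since p - r = 0.
  constraint 5 holds since s + p = 11.
The rest check out directly.

Satisfiable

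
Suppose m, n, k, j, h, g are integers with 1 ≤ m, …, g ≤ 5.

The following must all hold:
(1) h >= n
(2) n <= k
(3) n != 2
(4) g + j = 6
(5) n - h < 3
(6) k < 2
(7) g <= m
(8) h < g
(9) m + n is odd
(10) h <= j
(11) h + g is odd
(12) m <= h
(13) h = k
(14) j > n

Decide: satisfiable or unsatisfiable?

Constraints 7, 8, and 12 give h < g, g ≤ m, m ≤ h. Chaining: h < g ≤ m ≤ h, which forces h < h — impossible.

Unsatisfiable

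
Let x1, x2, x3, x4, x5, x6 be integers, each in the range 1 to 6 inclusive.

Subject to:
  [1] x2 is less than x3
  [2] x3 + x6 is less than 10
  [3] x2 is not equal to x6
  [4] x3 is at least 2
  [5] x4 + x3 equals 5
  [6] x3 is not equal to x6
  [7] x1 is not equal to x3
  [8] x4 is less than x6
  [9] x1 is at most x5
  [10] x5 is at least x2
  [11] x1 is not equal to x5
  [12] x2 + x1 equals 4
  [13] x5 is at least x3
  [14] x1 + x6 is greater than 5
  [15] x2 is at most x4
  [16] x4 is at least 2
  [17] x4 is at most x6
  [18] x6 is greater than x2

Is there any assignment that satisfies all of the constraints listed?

The assignment x1 = 3, x2 = 1, x3 = 2, x4 = 3, x5 = 6, x6 = 5 works:
  constraint 2 holds since x3 + x6 = 7.
  constraint 5 holds since x4 + x3 = 5.
The rest check out directly.

Satisfiable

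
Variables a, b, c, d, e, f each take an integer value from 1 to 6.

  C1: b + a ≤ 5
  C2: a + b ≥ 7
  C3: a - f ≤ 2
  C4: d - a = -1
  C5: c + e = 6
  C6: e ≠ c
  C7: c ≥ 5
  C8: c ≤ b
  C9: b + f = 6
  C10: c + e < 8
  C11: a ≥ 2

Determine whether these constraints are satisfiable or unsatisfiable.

Unsatisfiable

From constraints 7 and 8: b ≥ c ≥ 5. From constraint 11: a ≥ 2. Hence b + a ≥ 7. But constraint 1 requires b + a ≤ 5, and 5 < 7. Contradiction.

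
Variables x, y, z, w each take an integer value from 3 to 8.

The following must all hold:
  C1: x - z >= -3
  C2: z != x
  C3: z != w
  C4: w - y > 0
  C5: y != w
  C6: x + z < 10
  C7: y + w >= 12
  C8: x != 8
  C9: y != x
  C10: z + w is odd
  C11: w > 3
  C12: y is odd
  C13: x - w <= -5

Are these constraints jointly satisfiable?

One satisfying assignment is x = 3, y = 5, z = 5, w = 8.
For the less obvious constraints — constraint 1: x - z = -2; constraint 4: w - y = 3 — and the others hold by inspection.

Satisfiable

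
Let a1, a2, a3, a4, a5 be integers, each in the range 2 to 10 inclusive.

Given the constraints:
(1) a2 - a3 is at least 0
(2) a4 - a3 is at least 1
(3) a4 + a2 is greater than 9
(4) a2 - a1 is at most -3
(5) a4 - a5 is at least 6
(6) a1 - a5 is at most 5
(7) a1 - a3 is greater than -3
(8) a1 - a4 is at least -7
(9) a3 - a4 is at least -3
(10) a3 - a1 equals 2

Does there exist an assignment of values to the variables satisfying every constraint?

Unsatisfiable

Constraints 1, 4, 5, 6, and 9 give a1 − a2 ≥ 3, a2 − a3 ≥ 0, a3 − a4 ≥ -3, a4 − a5 ≥ 6, a5 − a1 ≥ -5.
Adding all 5 inequalities: the left sides telescope to 0, and the right sides sum to 3 + 0 + (-3) + 6 + (-5) = 1. So 0 ≥ 1, which is false.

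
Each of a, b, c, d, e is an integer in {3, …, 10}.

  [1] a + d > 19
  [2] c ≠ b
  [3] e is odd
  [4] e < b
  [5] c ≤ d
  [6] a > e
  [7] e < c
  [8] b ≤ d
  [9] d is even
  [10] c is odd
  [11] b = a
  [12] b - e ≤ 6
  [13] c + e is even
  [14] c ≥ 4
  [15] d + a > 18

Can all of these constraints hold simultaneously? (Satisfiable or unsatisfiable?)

Satisfiable

The assignment a = 10, b = 10, c = 7, d = 10, e = 5 works:
  constraint 1 holds since a + d = 20.
  constraint 12 holds since b - e = 5.
  constraint 15 holds since d + a = 20.
The rest check out directly.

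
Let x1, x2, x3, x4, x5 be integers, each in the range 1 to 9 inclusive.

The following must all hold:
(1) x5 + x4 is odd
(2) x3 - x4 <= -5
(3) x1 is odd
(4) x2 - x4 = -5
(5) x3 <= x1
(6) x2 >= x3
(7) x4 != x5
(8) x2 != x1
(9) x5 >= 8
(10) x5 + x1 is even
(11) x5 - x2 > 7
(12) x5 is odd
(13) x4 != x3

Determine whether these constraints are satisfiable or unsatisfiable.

Take x1 = 7, x2 = 1, x3 = 1, x4 = 6, x5 = 9. Then constraint 2: x3 - x4 = -5; constraint 4: x2 - x4 = -5; constraint 11: x5 - x2 = 8, and every other listed constraint is also met.

Satisfiable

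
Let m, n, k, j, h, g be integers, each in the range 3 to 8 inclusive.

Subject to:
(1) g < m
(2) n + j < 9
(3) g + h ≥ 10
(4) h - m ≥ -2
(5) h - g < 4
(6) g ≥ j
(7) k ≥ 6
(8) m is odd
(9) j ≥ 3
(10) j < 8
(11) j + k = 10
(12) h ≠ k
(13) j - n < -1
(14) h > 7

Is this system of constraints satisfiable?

Satisfiable

The assignment m = 7, n = 5, k = 7, j = 3, h = 8, g = 5 works:
  constraint 2 holds since n + j = 8.
  constraint 3 holds since g + h = 13.
  constraint 4 holds since h - m = 1.
The rest check out directly.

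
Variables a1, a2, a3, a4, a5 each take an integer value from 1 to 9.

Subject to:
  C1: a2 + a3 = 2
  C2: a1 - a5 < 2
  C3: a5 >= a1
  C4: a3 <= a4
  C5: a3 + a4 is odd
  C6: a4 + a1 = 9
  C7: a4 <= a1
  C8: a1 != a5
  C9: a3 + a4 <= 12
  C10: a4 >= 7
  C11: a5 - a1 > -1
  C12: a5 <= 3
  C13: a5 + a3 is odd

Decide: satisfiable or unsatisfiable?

Unsatisfiable

From constraints 7 and 10: a1 ≥ a4 and a4 ≥ 7, so a1 ≥ 7. From constraints 3 and 12: a1 ≤ a5 and a5 ≤ 3, so a1 ≤ 3. But 3 < 7, so no value of a1 works.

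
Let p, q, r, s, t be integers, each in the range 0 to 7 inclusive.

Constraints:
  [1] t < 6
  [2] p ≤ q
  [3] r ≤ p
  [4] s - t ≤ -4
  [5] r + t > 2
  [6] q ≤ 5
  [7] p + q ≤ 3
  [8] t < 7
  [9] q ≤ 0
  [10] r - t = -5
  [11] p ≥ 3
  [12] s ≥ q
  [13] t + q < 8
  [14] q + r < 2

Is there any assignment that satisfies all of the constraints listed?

Unsatisfiable

From constraint 11: p ≥ 3. From constraints 2 and 9: p ≤ q and q ≤ 0, so p ≤ 0. But 0 < 3, so no value of p works.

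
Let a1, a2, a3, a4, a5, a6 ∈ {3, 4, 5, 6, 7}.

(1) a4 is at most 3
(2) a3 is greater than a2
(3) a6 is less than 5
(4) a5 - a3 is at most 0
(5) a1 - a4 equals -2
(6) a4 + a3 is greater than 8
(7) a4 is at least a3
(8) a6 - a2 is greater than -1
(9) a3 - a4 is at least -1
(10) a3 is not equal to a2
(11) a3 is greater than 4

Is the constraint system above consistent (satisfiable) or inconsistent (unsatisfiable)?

Unsatisfiable

From constraint 11: a3 ≥ 5. From constraints 1 and 7: a3 ≤ a4 and a4 ≤ 3, so a3 ≤ 3. But 3 < 5, so no value of a3 works.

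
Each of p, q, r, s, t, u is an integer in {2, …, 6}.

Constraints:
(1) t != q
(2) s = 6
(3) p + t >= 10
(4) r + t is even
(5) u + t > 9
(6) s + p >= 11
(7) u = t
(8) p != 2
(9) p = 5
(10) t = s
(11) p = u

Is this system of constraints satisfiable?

Unsatisfiable

Constraint 9 fixes p = 5 and constraint 2 fixes s = 6. Constraints 7, 10, and 11 give p = u = t = s, so p = s. But 5 ≠ 6 — contradiction.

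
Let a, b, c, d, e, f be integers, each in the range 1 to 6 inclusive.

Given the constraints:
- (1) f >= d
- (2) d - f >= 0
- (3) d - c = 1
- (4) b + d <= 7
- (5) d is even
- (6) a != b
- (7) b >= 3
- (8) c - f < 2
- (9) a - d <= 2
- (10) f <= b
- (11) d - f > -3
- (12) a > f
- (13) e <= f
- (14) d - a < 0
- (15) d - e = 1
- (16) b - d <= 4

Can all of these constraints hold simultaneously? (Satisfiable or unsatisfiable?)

Try a = 4, b = 3, c = 1, d = 2, e = 1, f = 2.
Check constraint 2: d - f = 0; constraint 3: d - c = 1. The remaining constraints are straightforward to verify.

Satisfiable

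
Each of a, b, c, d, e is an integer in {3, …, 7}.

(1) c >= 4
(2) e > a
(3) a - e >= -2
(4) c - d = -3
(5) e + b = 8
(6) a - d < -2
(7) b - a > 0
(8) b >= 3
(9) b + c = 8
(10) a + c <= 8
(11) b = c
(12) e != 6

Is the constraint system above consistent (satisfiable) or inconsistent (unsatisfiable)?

Satisfiable

The assignment a = 3, b = 4, c = 4, d = 7, e = 4 works:
  constraint 3 holds since a - e = -1.
  constraint 4 holds since c - d = -3.
The rest check out directly.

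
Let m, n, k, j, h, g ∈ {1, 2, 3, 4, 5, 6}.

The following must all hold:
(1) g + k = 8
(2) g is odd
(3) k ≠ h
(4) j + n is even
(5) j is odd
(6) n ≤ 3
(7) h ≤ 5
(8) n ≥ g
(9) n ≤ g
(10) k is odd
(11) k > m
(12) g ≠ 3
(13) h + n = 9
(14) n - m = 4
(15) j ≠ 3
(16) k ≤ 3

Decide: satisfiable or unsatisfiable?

Unsatisfiable

From constraints 6 and 8: g ≤ n ≤ 3. From constraint 16: k ≤ 3. Hence g + k ≤ 6. But constraint 1 requires g + k = 8, and 8 > 6. Contradiction.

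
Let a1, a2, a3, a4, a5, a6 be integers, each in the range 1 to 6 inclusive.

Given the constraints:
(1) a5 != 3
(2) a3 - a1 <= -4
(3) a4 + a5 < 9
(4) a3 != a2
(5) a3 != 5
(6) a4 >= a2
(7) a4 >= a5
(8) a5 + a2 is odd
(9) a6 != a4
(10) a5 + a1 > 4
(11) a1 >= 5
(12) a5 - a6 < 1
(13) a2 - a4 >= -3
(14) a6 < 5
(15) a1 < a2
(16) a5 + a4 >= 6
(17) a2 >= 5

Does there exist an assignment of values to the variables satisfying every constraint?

Setting (a1, a2, a3, a4, a5, a6) = (5, 6, 1, 6, 1, 1) satisfies everything: constraint 2: a3 - a1 = -4; constraint 3: a4 + a5 = 7, and the others follow.

Satisfiable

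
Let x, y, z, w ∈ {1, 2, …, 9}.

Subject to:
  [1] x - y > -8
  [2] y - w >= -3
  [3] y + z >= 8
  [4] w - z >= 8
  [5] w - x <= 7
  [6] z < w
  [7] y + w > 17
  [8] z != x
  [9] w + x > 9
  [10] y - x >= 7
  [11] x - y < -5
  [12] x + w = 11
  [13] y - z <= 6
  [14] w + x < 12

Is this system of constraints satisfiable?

Unsatisfiable

Constraints 4, 5, 10, and 13 give z − y ≥ -6, y − x ≥ 7, x − w ≥ -7, w − z ≥ 8.
Adding all 4 inequalities: the left sides telescope to 0, and the right sides sum to (-6) + 7 + (-7) + 8 = 2. So 0 ≥ 2, which is false.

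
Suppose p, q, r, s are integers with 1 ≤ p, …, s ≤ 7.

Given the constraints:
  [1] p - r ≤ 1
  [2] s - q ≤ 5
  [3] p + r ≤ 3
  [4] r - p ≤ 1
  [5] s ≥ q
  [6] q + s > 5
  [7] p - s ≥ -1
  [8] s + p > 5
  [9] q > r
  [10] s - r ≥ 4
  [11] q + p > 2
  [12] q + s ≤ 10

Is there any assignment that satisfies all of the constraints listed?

Unsatisfiable

Constraints 1, 7, and 10 give r − p ≥ -1, p − s ≥ -1, s − r ≥ 4.
Adding all 3 inequalities: the left sides telescope to 0, and the right sides sum to (-1) + (-1) + 4 = 2. So 0 ≥ 2, which is false.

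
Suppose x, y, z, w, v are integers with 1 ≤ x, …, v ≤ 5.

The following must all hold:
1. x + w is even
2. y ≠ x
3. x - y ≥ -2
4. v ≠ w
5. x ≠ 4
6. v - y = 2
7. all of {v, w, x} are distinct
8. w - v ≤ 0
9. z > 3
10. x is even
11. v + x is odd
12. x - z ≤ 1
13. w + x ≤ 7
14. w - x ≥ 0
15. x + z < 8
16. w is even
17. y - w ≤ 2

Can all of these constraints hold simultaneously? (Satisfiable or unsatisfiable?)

Satisfiable

Take x = 2, y = 3, z = 4, w = 4, v = 5. Then constraint 3: x - y = -1; constraint 6: v - y = 2; constraint 8: w - v = -1, and every other listed constraint is also met.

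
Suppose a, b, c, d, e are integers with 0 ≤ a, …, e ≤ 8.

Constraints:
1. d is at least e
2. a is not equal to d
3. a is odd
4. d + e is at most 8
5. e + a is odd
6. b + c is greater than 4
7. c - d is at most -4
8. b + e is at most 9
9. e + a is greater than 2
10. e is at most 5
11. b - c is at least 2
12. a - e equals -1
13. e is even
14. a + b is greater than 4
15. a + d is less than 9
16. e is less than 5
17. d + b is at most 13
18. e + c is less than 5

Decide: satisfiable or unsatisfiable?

Setting (a, b, c, d, e) = (1, 5, 0, 6, 2) satisfies everything: constraint 4: d + e = 8; constraint 6: b + c = 5; constraint 7: c - d = -6, and the others follow.

Satisfiable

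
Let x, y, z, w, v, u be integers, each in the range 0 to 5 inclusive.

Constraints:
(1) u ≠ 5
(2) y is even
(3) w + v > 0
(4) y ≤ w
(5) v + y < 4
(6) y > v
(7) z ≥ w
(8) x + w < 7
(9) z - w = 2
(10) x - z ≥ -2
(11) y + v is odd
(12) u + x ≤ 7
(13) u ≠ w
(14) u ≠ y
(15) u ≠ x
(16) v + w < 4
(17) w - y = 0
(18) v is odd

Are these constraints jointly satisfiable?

One satisfying assignment is x = 4, y = 2, z = 4, w = 2, v = 1, u = 0.
For the less obvious constraints — constraint 3: w + v = 3; constraint 5: v + y = 3; constraint 8: x + w = 6 — and the others hold by inspection.

Satisfiable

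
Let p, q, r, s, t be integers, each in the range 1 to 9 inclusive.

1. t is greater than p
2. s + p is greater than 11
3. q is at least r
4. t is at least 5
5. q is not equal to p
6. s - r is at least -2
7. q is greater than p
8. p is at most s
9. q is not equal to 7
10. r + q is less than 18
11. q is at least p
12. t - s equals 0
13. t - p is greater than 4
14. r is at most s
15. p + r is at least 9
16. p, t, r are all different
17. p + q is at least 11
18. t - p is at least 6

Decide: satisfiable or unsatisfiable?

Satisfiable

One satisfying assignment is p = 3, q = 9, r = 8, s = 9, t = 9.
For the less obvious constraints — constraint 2: s + p = 12; constraint 6: s - r = 1; constraint 10: r + q = 17 — and the others hold by inspection.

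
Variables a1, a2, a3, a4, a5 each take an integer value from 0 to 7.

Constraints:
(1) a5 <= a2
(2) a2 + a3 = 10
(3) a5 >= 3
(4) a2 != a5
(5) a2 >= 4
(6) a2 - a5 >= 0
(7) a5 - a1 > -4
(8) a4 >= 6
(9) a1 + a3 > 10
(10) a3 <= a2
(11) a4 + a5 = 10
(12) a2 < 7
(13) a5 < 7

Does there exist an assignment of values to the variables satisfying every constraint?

Satisfiable

One satisfying assignment is a1 = 6, a2 = 5, a3 = 5, a4 = 7, a5 = 3.
For the less obvious constraints — constraint 2: a2 + a3 = 10; constraint 6: a2 - a5 = 2; constraint 7: a5 - a1 = -3 — and the others hold by inspection.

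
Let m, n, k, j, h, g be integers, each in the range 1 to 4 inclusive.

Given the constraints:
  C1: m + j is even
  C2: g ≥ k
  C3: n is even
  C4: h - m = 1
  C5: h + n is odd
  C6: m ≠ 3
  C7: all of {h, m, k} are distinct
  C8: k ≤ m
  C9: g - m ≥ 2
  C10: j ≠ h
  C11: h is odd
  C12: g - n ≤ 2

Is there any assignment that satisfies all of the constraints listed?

Satisfiable

The assignment m = 2, n = 2, k = 1, j = 4, h = 3, g = 4 works:
  constraint 4 holds since h - m = 1.
  constraint 9 holds since g - m = 2.
  constraint 12 holds since g - n = 2.
The rest check out directly.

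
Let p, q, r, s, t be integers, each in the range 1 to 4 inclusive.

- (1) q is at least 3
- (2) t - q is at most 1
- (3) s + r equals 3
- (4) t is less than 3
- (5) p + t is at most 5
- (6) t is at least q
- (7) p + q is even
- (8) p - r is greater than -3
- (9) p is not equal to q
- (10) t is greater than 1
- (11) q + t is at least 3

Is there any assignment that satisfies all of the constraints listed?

From constraints 1 and 6: t ≥ q and q ≥ 3, so t ≥ 3. From constraint 4: t ≤ 2. But 2 < 3, so no value of t works.

Unsatisfiable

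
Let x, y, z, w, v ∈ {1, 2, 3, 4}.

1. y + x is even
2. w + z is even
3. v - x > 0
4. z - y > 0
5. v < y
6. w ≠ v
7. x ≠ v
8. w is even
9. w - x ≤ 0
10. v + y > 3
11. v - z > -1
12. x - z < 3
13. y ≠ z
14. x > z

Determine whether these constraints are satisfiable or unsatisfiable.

Unsatisfiable

Constraints 3, 4, 5, and 14 give x < v, v < y, y < z, z < x. Chaining: x < v < y < z < x, which forces x < x — impossible.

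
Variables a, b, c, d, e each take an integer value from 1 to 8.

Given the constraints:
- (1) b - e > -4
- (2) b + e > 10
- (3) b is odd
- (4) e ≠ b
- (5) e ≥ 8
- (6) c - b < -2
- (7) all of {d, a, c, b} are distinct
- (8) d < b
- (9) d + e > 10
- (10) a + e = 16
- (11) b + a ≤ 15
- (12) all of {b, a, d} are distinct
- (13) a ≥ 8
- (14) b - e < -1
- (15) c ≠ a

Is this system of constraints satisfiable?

Satisfiable

The assignment a = 8, b = 5, c = 2, d = 4, e = 8 works:
  constraint 1 holds since b - e = -3.
  constraint 2 holds since b + e = 13.
The rest check out directly.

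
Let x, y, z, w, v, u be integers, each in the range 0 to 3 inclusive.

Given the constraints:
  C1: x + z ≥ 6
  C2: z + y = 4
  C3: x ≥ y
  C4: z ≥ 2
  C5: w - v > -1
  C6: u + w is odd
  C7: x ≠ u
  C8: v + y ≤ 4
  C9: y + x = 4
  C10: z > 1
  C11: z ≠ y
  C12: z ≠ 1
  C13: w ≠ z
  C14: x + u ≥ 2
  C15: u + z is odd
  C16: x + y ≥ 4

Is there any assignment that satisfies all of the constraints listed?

Setting (x, y, z, w, v, u) = (3, 1, 3, 1, 1, 2) satisfies everything: constraint 1: x + z = 6; constraint 2: z + y = 4, and the others follow.

Satisfiable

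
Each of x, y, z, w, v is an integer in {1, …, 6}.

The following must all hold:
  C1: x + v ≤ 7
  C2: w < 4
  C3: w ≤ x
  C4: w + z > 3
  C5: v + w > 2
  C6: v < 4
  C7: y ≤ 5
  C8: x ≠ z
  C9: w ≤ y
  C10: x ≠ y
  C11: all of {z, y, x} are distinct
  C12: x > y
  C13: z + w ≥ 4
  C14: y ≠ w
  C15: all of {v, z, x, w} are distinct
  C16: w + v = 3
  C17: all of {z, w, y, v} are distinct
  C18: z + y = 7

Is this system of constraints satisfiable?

Satisfiable

Try x = 6, y = 4, z = 3, w = 2, v = 1.
Check constraint 1: x + v = 7; constraint 4: w + z = 5; constraint 5: v + w = 3. The remaining constraints are straightforward to verify.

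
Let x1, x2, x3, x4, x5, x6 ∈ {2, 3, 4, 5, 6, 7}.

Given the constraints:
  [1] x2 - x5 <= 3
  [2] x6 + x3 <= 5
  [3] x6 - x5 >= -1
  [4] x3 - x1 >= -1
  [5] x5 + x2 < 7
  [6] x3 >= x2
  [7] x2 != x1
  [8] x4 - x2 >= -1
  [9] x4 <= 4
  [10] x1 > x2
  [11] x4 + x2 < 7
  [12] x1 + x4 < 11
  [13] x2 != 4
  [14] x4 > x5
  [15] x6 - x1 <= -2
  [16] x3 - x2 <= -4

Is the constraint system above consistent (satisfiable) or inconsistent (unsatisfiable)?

Unsatisfiable

Constraints 1, 3, 4, 15, and 16 give x3 − x1 ≥ -1, x1 − x6 ≥ 2, x6 − x5 ≥ -1, x5 − x2 ≥ -3, x2 − x3 ≥ 4.
Adding all 5 inequalities: the left sides telescope to 0, and the right sides sum to (-1) + 2 + (-1) + (-3) + 4 = 1. So 0 ≥ 1, which is false.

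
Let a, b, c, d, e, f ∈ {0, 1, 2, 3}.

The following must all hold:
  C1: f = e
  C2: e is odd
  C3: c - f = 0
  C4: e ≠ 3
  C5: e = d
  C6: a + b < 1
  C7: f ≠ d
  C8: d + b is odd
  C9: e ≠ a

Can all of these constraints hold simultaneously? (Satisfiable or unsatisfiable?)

Unsatisfiable

From constraints 1 and 5, f = e = d, so f = d. But constraint 7 says f ≠ d. Contradiction.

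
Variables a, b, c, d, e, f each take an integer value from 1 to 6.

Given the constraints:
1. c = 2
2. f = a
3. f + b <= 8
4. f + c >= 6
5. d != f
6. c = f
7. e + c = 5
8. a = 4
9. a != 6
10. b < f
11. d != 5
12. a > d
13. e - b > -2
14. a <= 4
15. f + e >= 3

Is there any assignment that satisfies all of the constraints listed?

Constraint 1 fixes c = 2 and constraint 8 fixes a = 4. Constraints 2 and 6 give c = f = a, so c = a. But 2 ≠ 4 — contradiction.

Unsatisfiable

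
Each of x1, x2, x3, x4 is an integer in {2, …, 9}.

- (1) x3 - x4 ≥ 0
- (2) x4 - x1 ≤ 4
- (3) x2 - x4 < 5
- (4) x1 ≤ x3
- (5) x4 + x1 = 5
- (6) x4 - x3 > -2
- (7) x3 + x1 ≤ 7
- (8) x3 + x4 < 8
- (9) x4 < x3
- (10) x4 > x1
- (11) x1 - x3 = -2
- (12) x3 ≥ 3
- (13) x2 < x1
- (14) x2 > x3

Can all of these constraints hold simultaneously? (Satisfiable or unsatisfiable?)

Unsatisfiable

Constraints 9, 10, 13, and 14 give x4 < x3, x3 < x2, x2 < x1, x1 < x4. Chaining: x4 < x3 < x2 < x1 < x4, which forces x4 < x4 — impossible.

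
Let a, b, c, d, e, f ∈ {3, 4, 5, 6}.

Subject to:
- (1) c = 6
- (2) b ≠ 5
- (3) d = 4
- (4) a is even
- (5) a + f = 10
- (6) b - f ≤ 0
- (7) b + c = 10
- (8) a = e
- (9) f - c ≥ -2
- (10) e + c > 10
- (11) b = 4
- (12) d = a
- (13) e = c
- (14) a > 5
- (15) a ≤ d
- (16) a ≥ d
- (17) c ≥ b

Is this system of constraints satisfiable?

Constraint 3 fixes d = 4 and constraint 1 fixes c = 6. Constraints 8, 12, and 13 give d = a = e = c, so d = c. But 4 ≠ 6 — contradiction.

Unsatisfiable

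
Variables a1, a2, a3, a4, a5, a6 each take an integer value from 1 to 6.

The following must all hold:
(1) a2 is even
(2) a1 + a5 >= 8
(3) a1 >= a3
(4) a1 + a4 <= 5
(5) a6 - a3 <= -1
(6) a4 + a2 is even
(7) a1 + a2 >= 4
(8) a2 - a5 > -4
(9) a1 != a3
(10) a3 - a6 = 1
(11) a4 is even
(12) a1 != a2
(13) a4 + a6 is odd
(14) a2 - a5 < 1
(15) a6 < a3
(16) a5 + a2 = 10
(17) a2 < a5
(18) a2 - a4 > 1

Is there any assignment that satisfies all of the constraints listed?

Satisfiable

One satisfying assignment is a1 = 3, a2 = 4, a3 = 2, a4 = 2, a5 = 6, a6 = 1.
For the less obvious constraints — constraint 2: a1 + a5 = 9; constraint 4: a1 + a4 = 5 — and the others hold by inspection.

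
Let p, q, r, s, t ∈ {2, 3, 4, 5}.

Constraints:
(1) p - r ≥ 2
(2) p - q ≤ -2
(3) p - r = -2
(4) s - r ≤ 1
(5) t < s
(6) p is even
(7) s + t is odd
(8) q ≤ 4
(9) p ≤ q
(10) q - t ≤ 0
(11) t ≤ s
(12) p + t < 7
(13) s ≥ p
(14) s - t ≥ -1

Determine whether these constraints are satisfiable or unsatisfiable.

Constraints 1, 2, 4, 10, and 14 give r − s ≥ -1, s − t ≥ -1, t − q ≥ 0, q − p ≥ 2, p − r ≥ 2.
Adding all 5 inequalities: the left sides telescope to 0, and the right sides sum to (-1) + (-1) + 0 + 2 + 2 = 2. So 0 ≥ 2, which is false.

Unsatisfiable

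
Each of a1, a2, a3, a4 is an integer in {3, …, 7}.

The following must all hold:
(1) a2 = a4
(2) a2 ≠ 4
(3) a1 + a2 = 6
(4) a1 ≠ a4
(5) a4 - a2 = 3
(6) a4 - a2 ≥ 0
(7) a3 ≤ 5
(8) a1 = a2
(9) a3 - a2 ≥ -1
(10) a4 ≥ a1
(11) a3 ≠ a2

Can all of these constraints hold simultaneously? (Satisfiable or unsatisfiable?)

Unsatisfiable

From constraints 1 and 8, a1 = a2 = a4, so a1 = a4. But constraint 4 says a1 ≠ a4. Contradiction.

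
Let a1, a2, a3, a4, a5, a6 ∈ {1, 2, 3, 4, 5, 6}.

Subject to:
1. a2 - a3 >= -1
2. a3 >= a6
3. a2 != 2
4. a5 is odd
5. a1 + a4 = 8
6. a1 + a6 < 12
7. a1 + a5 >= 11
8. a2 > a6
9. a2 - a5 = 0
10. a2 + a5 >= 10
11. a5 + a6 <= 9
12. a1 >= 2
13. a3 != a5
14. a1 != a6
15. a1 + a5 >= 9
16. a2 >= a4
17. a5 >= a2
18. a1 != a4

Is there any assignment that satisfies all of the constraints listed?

Setting (a1, a2, a3, a4, a5, a6) = (6, 5, 6, 2, 5, 3) satisfies everything: constraint 1: a2 - a3 = -1; constraint 5: a1 + a4 = 8; constraint 6: a1 + a6 = 9, and the others follow.

Satisfiable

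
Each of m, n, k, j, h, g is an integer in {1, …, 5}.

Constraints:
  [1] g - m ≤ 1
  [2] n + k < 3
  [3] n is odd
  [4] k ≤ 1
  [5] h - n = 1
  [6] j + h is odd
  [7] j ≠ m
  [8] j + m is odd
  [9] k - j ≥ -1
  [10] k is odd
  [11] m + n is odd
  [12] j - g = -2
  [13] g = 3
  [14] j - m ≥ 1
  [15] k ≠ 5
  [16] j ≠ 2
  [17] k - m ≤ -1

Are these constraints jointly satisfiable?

Constraints 9, 14, and 17 give k − j ≥ -1, j − m ≥ 1, m − k ≥ 1.
Adding all 3 inequalities: the left sides telescope to 0, and the right sides sum to (-1) + 1 + 1 = 1. So 0 ≥ 1, which is false.

Unsatisfiable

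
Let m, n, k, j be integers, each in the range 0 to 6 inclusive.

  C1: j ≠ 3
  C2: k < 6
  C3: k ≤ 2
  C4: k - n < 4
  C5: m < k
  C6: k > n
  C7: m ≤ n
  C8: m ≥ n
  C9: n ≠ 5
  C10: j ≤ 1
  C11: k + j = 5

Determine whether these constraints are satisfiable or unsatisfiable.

Unsatisfiable

From constraint 3: k ≤ 2. From constraint 10: j ≤ 1. Hence k + j ≤ 3. But constraint 11 requires k + j = 5, and 5 > 3. Contradiction.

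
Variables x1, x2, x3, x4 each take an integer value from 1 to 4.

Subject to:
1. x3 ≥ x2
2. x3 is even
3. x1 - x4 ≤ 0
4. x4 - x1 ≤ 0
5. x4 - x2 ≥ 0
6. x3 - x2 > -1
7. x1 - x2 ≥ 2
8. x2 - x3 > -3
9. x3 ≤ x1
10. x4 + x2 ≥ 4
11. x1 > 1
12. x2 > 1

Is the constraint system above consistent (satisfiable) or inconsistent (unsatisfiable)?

The assignment x1 = 4, x2 = 2, x3 = 4, x4 = 4 works:
  constraint 3 holds since x1 - x4 = 0.
  constraint 4 holds since x4 - x1 = 0.
The rest check out directly.

Satisfiable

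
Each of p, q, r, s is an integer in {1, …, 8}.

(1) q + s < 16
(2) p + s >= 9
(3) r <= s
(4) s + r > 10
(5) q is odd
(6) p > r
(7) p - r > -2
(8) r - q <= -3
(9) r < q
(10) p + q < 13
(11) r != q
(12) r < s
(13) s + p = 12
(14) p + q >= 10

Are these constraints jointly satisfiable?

Satisfiable

Try p = 5, q = 7, r = 4, s = 7.
Check constraint 1: q + s = 14; constraint 2: p + s = 12. The remaining constraints are straightforward to verify.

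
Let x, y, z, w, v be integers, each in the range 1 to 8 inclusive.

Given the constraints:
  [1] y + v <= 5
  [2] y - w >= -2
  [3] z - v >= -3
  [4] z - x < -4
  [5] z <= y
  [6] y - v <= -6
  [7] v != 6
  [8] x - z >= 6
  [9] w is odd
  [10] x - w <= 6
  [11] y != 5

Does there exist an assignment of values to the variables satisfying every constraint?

Unsatisfiable

Constraints 2, 3, 6, 8, and 10 give v − y ≥ 6, y − w ≥ -2, w − x ≥ -6, x − z ≥ 6, z − v ≥ -3.
Adding all 5 inequalities: the left sides telescope to 0, and the right sides sum to 6 + (-2) + (-6) + 6 + (-3) = 1. So 0 ≥ 1, which is false.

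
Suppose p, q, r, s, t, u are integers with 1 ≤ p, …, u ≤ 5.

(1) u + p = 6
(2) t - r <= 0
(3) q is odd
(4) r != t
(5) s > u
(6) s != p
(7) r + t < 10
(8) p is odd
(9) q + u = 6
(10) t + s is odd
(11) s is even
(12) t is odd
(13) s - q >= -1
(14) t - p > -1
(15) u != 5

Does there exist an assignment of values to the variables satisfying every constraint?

Satisfiable

Take p = 3, q = 3, r = 5, s = 4, t = 3, u = 3. Then constraint 1: u + p = 6; constraint 2: t - r = -2, and every other listed constraint is also met.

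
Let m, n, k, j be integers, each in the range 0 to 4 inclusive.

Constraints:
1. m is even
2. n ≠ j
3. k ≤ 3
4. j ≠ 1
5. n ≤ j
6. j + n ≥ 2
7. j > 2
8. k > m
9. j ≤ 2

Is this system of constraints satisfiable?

From constraint 7: j ≥ 3. From constraint 9: j ≤ 2. But 2 < 3, so no value of j works.

Unsatisfiable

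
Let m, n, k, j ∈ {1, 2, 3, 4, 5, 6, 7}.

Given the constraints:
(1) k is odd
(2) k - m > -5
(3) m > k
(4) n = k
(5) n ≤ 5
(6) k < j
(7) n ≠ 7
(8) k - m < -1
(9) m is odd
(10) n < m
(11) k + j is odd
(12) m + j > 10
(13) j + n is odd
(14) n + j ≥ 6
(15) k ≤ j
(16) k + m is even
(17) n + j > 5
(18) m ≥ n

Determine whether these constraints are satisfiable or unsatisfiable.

Satisfiable

Take m = 7, n = 3, k = 3, j = 4. Then constraint 2: k - m = -4; constraint 8: k - m = -4, and every other listed constraint is also met.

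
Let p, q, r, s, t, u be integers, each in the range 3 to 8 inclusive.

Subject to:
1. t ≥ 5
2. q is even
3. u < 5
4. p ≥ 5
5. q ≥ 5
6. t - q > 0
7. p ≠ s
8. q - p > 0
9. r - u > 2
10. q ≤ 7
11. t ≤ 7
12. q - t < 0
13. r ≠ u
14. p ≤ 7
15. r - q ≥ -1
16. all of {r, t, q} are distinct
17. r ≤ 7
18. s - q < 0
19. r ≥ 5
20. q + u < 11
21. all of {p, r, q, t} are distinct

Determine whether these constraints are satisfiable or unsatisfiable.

Unsatisfiable

Constraints 1, 4, 5, 10, 11, 14, 17, and 19 confine each of p, r, q, t to the 3 values {5, …, 7}.
Constraint 21 requires all 4 of them to be distinct, but only 3 values are available — impossible by the pigeonhole principle.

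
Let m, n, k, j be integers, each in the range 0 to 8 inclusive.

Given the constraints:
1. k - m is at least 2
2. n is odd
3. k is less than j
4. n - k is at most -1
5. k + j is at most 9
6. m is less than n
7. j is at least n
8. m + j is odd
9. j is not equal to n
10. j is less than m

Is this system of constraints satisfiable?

Unsatisfiable

Constraints 3, 4, 6, and 10 give j < m, m < n, n < k, k < j. Chaining: j < m < n < k < j, which forces j < j — impossible.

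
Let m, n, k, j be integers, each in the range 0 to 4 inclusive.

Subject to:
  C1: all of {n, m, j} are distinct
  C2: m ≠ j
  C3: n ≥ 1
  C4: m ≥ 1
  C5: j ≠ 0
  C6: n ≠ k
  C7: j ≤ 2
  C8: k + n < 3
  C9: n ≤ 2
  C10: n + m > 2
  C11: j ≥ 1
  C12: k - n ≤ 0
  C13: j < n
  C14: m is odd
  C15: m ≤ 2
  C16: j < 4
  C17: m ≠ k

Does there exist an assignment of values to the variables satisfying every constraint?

Constraints 3, 4, 7, 9, 11, and 15 confine each of n, m, j to the 2 values {1, 2}.
Constraint 1 requires all 3 of them to be distinct, but only 2 values are available — impossible by the pigeonhole principle.

Unsatisfiable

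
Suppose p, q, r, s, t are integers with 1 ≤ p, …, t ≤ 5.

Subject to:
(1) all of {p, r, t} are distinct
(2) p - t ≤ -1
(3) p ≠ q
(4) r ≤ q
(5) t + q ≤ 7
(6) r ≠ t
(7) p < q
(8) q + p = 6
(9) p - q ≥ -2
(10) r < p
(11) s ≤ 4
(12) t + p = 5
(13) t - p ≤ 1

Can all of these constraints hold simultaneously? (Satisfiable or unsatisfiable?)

The assignment p = 2, q = 4, r = 1, s = 2, t = 3 works:
  constraint 2 holds since p - t = -1.
  constraint 5 holds since t + q = 7.
The rest check out directly.

Satisfiable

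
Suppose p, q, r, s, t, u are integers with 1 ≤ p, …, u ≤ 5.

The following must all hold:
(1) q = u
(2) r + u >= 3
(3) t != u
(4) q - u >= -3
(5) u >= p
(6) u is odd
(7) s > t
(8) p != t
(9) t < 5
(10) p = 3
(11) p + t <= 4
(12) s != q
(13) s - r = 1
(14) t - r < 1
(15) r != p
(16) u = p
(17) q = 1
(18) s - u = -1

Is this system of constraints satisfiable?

Unsatisfiable

Constraint 17 fixes q = 1 and constraint 10 fixes p = 3. Constraints 1 and 16 give q = u = p, so q = p. But 1 ≠ 3 — contradiction.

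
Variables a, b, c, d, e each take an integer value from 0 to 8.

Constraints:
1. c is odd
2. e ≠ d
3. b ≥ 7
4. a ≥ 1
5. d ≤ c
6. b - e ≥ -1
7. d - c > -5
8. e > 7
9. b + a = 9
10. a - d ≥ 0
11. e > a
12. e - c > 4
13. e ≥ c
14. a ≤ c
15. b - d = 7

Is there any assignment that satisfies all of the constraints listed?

Satisfiable

Setting (a, b, c, d, e) = (2, 7, 3, 0, 8) satisfies everything: constraint 6: b - e = -1; constraint 7: d - c = -3; constraint 9: b + a = 9, and the others follow.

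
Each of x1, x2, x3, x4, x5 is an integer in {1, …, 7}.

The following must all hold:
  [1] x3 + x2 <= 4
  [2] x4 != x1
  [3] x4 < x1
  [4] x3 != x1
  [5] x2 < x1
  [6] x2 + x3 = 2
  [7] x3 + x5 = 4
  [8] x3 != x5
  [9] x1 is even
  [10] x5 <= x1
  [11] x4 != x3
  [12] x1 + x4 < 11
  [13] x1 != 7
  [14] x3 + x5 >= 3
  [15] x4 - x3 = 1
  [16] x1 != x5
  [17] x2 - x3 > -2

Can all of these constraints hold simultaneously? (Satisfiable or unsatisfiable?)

Setting (x1, x2, x3, x4, x5) = (6, 1, 1, 2, 3) satisfies everything: constraint 1: x3 + x2 = 2; constraint 6: x2 + x3 = 2; constraint 7: x3 + x5 = 4, and the others follow.

Satisfiable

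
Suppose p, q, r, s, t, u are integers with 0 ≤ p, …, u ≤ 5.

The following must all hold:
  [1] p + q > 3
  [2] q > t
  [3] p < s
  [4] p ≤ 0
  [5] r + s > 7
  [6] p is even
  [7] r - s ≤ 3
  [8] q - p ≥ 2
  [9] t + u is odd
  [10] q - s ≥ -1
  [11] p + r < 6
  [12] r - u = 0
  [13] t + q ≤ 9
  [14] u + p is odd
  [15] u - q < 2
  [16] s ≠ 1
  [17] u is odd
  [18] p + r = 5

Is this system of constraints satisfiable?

Satisfiable

The assignment p = 0, q = 5, r = 5, s = 5, t = 4, u = 5 works:
  constraint 1 holds since p + q = 5.
  constraint 5 holds since r + s = 10.
The rest check out directly.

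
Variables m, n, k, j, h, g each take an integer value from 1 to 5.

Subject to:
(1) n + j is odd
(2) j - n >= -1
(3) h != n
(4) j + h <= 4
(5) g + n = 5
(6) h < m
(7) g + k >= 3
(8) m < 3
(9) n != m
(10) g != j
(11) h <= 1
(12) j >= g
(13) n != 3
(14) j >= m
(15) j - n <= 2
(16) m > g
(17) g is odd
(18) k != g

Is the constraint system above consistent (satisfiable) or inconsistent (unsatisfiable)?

Setting (m, n, k, j, h, g) = (2, 4, 3, 3, 1, 1) satisfies everything: constraint 2: j - n = -1; constraint 4: j + h = 4; constraint 5: g + n = 5, and the others follow.

Satisfiable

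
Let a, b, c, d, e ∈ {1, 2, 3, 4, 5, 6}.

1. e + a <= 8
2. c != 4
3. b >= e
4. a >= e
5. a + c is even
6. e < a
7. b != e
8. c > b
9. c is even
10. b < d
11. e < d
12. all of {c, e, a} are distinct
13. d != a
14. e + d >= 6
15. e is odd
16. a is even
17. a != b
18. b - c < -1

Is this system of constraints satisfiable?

Try a = 4, b = 2, c = 6, d = 5, e = 1.
Check constraint 1: e + a = 5; constraint 14: e + d = 6; constraint 18: b - c = -4. The remaining constraints are straightforward to verify.

Satisfiable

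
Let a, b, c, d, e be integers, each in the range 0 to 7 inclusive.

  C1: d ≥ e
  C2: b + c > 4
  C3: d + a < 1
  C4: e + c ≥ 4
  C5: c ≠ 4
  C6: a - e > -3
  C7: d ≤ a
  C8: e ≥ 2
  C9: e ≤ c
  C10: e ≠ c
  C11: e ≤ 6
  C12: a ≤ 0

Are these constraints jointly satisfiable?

Unsatisfiable

From constraints 1 and 8: d ≥ e and e ≥ 2, so d ≥ 2. From constraints 7 and 12: d ≤ a and a ≤ 0, so d ≤ 0. But 0 < 2, so no value of d works.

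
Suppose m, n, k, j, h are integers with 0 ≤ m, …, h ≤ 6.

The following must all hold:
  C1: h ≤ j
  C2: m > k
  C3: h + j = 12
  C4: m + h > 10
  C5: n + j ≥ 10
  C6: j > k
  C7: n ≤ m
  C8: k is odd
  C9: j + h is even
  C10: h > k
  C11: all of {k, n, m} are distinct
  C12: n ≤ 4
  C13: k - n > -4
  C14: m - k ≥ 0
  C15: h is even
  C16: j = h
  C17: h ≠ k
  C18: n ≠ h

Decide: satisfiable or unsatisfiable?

The assignment m = 6, n = 4, k = 3, j = 6, h = 6 works:
  constraint 3 holds since h + j = 12.
  constraint 4 holds since m + h = 12.
The rest check out directly.

Satisfiable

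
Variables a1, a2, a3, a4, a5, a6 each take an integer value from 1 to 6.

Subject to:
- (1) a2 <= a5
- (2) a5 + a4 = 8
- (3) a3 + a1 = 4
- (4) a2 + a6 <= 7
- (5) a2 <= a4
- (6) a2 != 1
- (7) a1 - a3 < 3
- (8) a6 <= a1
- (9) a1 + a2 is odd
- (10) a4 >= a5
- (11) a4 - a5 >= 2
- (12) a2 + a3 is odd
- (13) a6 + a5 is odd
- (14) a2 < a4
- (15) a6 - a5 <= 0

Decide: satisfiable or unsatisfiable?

Try a1 = 3, a2 = 2, a3 = 1, a4 = 5, a5 = 3, a6 = 2.
Check constraint 2: a5 + a4 = 8; constraint 3: a3 + a1 = 4; constraint 4: a2 + a6 = 4. The remaining constraints are straightforward to verify.

Satisfiable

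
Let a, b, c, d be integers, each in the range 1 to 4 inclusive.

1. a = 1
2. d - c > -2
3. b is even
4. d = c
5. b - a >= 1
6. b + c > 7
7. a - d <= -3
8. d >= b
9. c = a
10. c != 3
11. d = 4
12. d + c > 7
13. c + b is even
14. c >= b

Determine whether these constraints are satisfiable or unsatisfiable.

Constraint 11 fixes d = 4 and constraint 1 fixes a = 1. Constraints 4 and 9 give d = c = a, so d = a. But 4 ≠ 1 — contradiction.

Unsatisfiable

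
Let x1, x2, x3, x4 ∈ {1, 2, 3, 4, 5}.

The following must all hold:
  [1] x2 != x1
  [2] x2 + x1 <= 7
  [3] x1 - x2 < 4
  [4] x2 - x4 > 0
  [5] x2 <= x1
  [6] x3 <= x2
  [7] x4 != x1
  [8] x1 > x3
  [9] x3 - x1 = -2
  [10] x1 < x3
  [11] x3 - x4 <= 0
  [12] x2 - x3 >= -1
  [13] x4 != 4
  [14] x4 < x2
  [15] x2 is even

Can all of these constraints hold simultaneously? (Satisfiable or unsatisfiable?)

Unsatisfiable

Constraints 5, 10, 11, and 14 give x2 ≤ x1, x1 < x3, x3 ≤ x4, x4 < x2. Chaining: x2 ≤ x1 < x3 ≤ x4 < x2, which forces x2 < x2 — impossible.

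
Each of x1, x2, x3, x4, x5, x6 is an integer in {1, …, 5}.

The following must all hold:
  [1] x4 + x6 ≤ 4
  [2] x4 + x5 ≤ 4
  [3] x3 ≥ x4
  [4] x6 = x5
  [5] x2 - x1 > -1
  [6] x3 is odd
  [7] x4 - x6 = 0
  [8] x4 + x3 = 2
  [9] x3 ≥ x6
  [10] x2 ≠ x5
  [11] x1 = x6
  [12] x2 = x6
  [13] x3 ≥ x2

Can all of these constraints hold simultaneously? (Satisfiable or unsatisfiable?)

Unsatisfiable

From constraints 4 and 12, x2 = x6 = x5, so x2 = x5. But constraint 10 says x2 ≠ x5. Contradiction.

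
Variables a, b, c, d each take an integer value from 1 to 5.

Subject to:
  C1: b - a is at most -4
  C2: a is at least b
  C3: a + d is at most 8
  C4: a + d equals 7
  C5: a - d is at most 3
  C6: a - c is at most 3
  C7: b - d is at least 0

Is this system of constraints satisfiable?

Constraints 1, 5, and 7 give b − d ≥ 0, d − a ≥ -3, a − b ≥ 4.
Adding all 3 inequalities: the left sides telescope to 0, and the right sides sum to 0 + (-3) + 4 = 1. So 0 ≥ 1, which is false.

Unsatisfiable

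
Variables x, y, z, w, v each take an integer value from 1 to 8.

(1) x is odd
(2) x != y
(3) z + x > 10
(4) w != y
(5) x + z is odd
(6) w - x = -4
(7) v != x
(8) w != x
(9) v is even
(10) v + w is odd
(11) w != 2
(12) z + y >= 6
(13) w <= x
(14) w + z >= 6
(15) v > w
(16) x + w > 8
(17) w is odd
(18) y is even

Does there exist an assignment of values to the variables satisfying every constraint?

Try x = 7, y = 2, z = 6, w = 3, v = 8.
Check constraint 3: z + x = 13; constraint 6: w - x = -4. The remaining constraints are straightforward to verify.

Satisfiable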